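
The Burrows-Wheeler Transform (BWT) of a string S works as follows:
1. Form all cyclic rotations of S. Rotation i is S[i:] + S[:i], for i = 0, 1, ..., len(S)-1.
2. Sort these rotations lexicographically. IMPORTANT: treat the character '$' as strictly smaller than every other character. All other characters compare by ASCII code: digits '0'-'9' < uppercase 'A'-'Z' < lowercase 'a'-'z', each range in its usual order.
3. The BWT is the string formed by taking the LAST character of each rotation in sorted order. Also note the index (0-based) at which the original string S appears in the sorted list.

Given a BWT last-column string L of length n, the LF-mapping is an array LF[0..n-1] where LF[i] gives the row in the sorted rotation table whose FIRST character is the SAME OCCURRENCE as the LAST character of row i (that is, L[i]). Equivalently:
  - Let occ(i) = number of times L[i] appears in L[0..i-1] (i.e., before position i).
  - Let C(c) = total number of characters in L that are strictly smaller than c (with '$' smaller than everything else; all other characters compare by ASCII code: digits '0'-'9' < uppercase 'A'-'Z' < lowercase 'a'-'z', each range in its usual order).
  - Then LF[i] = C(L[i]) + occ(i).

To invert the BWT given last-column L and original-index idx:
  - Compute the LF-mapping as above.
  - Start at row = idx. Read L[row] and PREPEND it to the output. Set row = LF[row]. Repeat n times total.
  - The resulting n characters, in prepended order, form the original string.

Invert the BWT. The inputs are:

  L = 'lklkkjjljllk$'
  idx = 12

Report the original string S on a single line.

Answer: llklljkkjkjl$

Derivation:
LF mapping: 8 4 9 5 6 1 2 10 3 11 12 7 0
Walk LF starting at row 12, prepending L[row]:
  step 1: row=12, L[12]='$', prepend. Next row=LF[12]=0
  step 2: row=0, L[0]='l', prepend. Next row=LF[0]=8
  step 3: row=8, L[8]='j', prepend. Next row=LF[8]=3
  step 4: row=3, L[3]='k', prepend. Next row=LF[3]=5
  step 5: row=5, L[5]='j', prepend. Next row=LF[5]=1
  step 6: row=1, L[1]='k', prepend. Next row=LF[1]=4
  step 7: row=4, L[4]='k', prepend. Next row=LF[4]=6
  step 8: row=6, L[6]='j', prepend. Next row=LF[6]=2
  step 9: row=2, L[2]='l', prepend. Next row=LF[2]=9
  step 10: row=9, L[9]='l', prepend. Next row=LF[9]=11
  step 11: row=11, L[11]='k', prepend. Next row=LF[11]=7
  step 12: row=7, L[7]='l', prepend. Next row=LF[7]=10
  step 13: row=10, L[10]='l', prepend. Next row=LF[10]=12
Reversed output: llklljkkjkjl$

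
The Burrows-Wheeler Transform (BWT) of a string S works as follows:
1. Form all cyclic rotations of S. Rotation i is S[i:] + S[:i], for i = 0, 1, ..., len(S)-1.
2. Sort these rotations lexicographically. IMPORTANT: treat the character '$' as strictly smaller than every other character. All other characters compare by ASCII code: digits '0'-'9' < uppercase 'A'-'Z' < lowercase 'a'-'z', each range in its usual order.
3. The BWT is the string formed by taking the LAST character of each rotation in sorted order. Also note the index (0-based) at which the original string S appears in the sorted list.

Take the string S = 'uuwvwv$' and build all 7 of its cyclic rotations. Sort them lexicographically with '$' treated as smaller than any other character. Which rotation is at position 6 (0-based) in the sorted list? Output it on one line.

All 7 rotations (rotation i = S[i:]+S[:i]):
  rot[0] = uuwvwv$
  rot[1] = uwvwv$u
  rot[2] = wvwv$uu
  rot[3] = vwv$uuw
  rot[4] = wv$uuwv
  rot[5] = v$uuwvw
  rot[6] = $uuwvwv
Sorted (with $ < everything):
  sorted[0] = $uuwvwv
  sorted[1] = uuwvwv$
  sorted[2] = uwvwv$u
  sorted[3] = v$uuwvw
  sorted[4] = vwv$uuw
  sorted[5] = wv$uuwv
  sorted[6] = wvwv$uu
sorted[6] = wvwv$uu

Answer: wvwv$uu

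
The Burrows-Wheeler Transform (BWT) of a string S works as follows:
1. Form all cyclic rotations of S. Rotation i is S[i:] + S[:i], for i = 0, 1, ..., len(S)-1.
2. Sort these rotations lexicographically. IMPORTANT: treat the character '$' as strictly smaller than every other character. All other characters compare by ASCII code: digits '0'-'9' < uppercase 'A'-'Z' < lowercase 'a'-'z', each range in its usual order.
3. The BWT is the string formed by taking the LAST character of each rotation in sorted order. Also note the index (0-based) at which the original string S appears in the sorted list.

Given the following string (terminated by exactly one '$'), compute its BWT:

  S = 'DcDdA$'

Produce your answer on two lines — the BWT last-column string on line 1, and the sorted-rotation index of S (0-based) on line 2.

Answer: Ad$cDD
2

Derivation:
All 6 rotations (rotation i = S[i:]+S[:i]):
  rot[0] = DcDdA$
  rot[1] = cDdA$D
  rot[2] = DdA$Dc
  rot[3] = dA$DcD
  rot[4] = A$DcDd
  rot[5] = $DcDdA
Sorted (with $ < everything):
  sorted[0] = $DcDdA  (last char: 'A')
  sorted[1] = A$DcDd  (last char: 'd')
  sorted[2] = DcDdA$  (last char: '$')
  sorted[3] = DdA$Dc  (last char: 'c')
  sorted[4] = cDdA$D  (last char: 'D')
  sorted[5] = dA$DcD  (last char: 'D')
Last column: Ad$cDD
Original string S is at sorted index 2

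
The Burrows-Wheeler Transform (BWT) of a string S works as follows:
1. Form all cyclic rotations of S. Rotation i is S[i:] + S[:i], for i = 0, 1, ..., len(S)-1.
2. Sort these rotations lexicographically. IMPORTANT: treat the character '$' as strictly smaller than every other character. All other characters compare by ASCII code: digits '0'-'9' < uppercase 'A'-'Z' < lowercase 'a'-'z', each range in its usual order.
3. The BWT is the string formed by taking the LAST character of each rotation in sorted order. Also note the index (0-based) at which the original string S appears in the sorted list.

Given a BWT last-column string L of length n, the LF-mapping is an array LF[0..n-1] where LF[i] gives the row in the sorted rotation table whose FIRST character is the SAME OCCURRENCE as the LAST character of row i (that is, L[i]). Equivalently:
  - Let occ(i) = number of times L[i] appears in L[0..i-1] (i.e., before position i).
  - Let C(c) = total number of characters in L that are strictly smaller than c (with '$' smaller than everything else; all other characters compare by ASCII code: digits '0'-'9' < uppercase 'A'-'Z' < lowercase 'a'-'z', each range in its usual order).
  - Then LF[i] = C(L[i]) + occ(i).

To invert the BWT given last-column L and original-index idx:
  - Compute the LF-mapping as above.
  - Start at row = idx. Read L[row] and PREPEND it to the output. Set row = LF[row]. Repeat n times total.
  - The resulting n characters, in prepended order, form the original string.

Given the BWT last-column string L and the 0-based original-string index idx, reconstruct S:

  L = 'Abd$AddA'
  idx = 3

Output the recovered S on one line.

Answer: AdddAbA$

Derivation:
LF mapping: 1 4 5 0 2 6 7 3
Walk LF starting at row 3, prepending L[row]:
  step 1: row=3, L[3]='$', prepend. Next row=LF[3]=0
  step 2: row=0, L[0]='A', prepend. Next row=LF[0]=1
  step 3: row=1, L[1]='b', prepend. Next row=LF[1]=4
  step 4: row=4, L[4]='A', prepend. Next row=LF[4]=2
  step 5: row=2, L[2]='d', prepend. Next row=LF[2]=5
  step 6: row=5, L[5]='d', prepend. Next row=LF[5]=6
  step 7: row=6, L[6]='d', prepend. Next row=LF[6]=7
  step 8: row=7, L[7]='A', prepend. Next row=LF[7]=3
Reversed output: AdddAbA$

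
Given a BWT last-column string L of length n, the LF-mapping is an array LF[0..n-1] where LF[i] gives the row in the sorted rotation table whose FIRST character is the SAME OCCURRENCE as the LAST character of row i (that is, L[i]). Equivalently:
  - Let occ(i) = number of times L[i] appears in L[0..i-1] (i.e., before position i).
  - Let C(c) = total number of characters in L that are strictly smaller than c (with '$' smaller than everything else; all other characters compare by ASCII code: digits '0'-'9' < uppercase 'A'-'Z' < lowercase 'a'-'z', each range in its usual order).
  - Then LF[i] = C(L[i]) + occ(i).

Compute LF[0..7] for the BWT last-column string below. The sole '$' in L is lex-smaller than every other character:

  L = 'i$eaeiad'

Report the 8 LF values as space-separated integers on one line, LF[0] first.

Answer: 6 0 4 1 5 7 2 3

Derivation:
Char counts: '$':1, 'a':2, 'd':1, 'e':2, 'i':2
C (first-col start): C('$')=0, C('a')=1, C('d')=3, C('e')=4, C('i')=6
L[0]='i': occ=0, LF[0]=C('i')+0=6+0=6
L[1]='$': occ=0, LF[1]=C('$')+0=0+0=0
L[2]='e': occ=0, LF[2]=C('e')+0=4+0=4
L[3]='a': occ=0, LF[3]=C('a')+0=1+0=1
L[4]='e': occ=1, LF[4]=C('e')+1=4+1=5
L[5]='i': occ=1, LF[5]=C('i')+1=6+1=7
L[6]='a': occ=1, LF[6]=C('a')+1=1+1=2
L[7]='d': occ=0, LF[7]=C('d')+0=3+0=3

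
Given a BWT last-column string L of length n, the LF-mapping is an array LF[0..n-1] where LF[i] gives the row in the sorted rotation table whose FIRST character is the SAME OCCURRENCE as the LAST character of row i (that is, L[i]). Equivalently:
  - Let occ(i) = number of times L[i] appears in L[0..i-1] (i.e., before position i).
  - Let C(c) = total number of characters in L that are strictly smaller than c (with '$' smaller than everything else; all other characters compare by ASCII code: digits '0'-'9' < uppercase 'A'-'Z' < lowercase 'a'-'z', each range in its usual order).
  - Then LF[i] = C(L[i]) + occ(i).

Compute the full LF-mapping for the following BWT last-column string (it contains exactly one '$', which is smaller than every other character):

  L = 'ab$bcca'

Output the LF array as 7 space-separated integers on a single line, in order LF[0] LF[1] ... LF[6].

Answer: 1 3 0 4 5 6 2

Derivation:
Char counts: '$':1, 'a':2, 'b':2, 'c':2
C (first-col start): C('$')=0, C('a')=1, C('b')=3, C('c')=5
L[0]='a': occ=0, LF[0]=C('a')+0=1+0=1
L[1]='b': occ=0, LF[1]=C('b')+0=3+0=3
L[2]='$': occ=0, LF[2]=C('$')+0=0+0=0
L[3]='b': occ=1, LF[3]=C('b')+1=3+1=4
L[4]='c': occ=0, LF[4]=C('c')+0=5+0=5
L[5]='c': occ=1, LF[5]=C('c')+1=5+1=6
L[6]='a': occ=1, LF[6]=C('a')+1=1+1=2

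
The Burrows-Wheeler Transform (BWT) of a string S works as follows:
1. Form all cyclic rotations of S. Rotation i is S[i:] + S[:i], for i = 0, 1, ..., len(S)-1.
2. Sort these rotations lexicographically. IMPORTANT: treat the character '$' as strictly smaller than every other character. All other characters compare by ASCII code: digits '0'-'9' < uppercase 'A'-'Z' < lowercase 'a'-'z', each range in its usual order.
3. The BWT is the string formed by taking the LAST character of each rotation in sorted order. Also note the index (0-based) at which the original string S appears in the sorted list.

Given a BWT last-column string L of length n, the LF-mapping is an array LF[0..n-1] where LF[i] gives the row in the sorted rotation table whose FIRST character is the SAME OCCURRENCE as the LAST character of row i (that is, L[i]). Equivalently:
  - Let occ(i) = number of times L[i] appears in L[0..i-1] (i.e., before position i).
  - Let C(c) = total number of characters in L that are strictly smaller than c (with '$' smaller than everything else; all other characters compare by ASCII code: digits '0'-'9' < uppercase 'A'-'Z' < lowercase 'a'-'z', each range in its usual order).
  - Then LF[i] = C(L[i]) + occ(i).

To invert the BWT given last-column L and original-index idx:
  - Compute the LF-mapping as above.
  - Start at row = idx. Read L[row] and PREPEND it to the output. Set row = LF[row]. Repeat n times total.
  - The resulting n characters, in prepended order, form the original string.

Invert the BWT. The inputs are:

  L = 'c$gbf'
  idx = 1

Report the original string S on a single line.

LF mapping: 2 0 4 1 3
Walk LF starting at row 1, prepending L[row]:
  step 1: row=1, L[1]='$', prepend. Next row=LF[1]=0
  step 2: row=0, L[0]='c', prepend. Next row=LF[0]=2
  step 3: row=2, L[2]='g', prepend. Next row=LF[2]=4
  step 4: row=4, L[4]='f', prepend. Next row=LF[4]=3
  step 5: row=3, L[3]='b', prepend. Next row=LF[3]=1
Reversed output: bfgc$

Answer: bfgc$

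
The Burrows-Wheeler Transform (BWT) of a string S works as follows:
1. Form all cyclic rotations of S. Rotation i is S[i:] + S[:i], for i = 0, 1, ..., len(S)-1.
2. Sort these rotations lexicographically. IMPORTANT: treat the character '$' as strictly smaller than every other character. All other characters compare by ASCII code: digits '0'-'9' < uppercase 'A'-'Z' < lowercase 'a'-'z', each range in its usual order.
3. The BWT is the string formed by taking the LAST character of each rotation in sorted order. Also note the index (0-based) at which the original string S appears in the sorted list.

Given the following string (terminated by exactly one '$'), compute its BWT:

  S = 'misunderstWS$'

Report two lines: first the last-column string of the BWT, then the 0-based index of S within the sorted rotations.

Answer: SWtndm$ueriss
6

Derivation:
All 13 rotations (rotation i = S[i:]+S[:i]):
  rot[0] = misunderstWS$
  rot[1] = isunderstWS$m
  rot[2] = sunderstWS$mi
  rot[3] = understWS$mis
  rot[4] = nderstWS$misu
  rot[5] = derstWS$misun
  rot[6] = erstWS$misund
  rot[7] = rstWS$misunde
  rot[8] = stWS$misunder
  rot[9] = tWS$misunders
  rot[10] = WS$misunderst
  rot[11] = S$misunderstW
  rot[12] = $misunderstWS
Sorted (with $ < everything):
  sorted[0] = $misunderstWS  (last char: 'S')
  sorted[1] = S$misunderstW  (last char: 'W')
  sorted[2] = WS$misunderst  (last char: 't')
  sorted[3] = derstWS$misun  (last char: 'n')
  sorted[4] = erstWS$misund  (last char: 'd')
  sorted[5] = isunderstWS$m  (last char: 'm')
  sorted[6] = misunderstWS$  (last char: '$')
  sorted[7] = nderstWS$misu  (last char: 'u')
  sorted[8] = rstWS$misunde  (last char: 'e')
  sorted[9] = stWS$misunder  (last char: 'r')
  sorted[10] = sunderstWS$mi  (last char: 'i')
  sorted[11] = tWS$misunders  (last char: 's')
  sorted[12] = understWS$mis  (last char: 's')
Last column: SWtndm$ueriss
Original string S is at sorted index 6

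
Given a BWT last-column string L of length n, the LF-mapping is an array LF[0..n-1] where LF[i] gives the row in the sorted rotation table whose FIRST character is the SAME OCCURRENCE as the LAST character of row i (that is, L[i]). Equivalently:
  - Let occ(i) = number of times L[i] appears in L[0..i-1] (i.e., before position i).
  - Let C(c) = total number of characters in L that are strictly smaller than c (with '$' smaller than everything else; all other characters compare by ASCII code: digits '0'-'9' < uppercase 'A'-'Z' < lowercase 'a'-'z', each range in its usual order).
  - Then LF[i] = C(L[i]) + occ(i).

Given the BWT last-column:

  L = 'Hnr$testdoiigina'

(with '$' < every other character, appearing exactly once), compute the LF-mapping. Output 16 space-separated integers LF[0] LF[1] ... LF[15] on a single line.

Char counts: '$':1, 'H':1, 'a':1, 'd':1, 'e':1, 'g':1, 'i':3, 'n':2, 'o':1, 'r':1, 's':1, 't':2
C (first-col start): C('$')=0, C('H')=1, C('a')=2, C('d')=3, C('e')=4, C('g')=5, C('i')=6, C('n')=9, C('o')=11, C('r')=12, C('s')=13, C('t')=14
L[0]='H': occ=0, LF[0]=C('H')+0=1+0=1
L[1]='n': occ=0, LF[1]=C('n')+0=9+0=9
L[2]='r': occ=0, LF[2]=C('r')+0=12+0=12
L[3]='$': occ=0, LF[3]=C('$')+0=0+0=0
L[4]='t': occ=0, LF[4]=C('t')+0=14+0=14
L[5]='e': occ=0, LF[5]=C('e')+0=4+0=4
L[6]='s': occ=0, LF[6]=C('s')+0=13+0=13
L[7]='t': occ=1, LF[7]=C('t')+1=14+1=15
L[8]='d': occ=0, LF[8]=C('d')+0=3+0=3
L[9]='o': occ=0, LF[9]=C('o')+0=11+0=11
L[10]='i': occ=0, LF[10]=C('i')+0=6+0=6
L[11]='i': occ=1, LF[11]=C('i')+1=6+1=7
L[12]='g': occ=0, LF[12]=C('g')+0=5+0=5
L[13]='i': occ=2, LF[13]=C('i')+2=6+2=8
L[14]='n': occ=1, LF[14]=C('n')+1=9+1=10
L[15]='a': occ=0, LF[15]=C('a')+0=2+0=2

Answer: 1 9 12 0 14 4 13 15 3 11 6 7 5 8 10 2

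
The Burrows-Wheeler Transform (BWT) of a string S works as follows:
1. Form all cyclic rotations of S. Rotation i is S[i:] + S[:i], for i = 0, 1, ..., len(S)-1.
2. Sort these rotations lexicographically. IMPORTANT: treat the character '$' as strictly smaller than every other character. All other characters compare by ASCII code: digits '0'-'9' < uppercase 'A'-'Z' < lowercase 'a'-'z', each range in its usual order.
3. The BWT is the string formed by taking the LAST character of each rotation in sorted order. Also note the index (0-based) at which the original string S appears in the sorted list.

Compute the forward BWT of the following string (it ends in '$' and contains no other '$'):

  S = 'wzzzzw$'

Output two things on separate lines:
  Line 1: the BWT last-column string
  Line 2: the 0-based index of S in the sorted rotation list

Answer: wz$zzzw
2

Derivation:
All 7 rotations (rotation i = S[i:]+S[:i]):
  rot[0] = wzzzzw$
  rot[1] = zzzzw$w
  rot[2] = zzzw$wz
  rot[3] = zzw$wzz
  rot[4] = zw$wzzz
  rot[5] = w$wzzzz
  rot[6] = $wzzzzw
Sorted (with $ < everything):
  sorted[0] = $wzzzzw  (last char: 'w')
  sorted[1] = w$wzzzz  (last char: 'z')
  sorted[2] = wzzzzw$  (last char: '$')
  sorted[3] = zw$wzzz  (last char: 'z')
  sorted[4] = zzw$wzz  (last char: 'z')
  sorted[5] = zzzw$wz  (last char: 'z')
  sorted[6] = zzzzw$w  (last char: 'w')
Last column: wz$zzzw
Original string S is at sorted index 2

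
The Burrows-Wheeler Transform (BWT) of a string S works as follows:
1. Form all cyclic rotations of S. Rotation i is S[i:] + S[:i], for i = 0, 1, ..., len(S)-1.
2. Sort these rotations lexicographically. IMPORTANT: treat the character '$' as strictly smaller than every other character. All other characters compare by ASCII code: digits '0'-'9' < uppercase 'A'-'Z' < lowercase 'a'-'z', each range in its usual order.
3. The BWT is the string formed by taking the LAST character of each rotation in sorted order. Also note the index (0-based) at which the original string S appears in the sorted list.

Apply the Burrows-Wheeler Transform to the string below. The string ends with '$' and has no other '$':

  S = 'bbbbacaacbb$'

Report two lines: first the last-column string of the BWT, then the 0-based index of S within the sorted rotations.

Answer: bcbabbcbb$aa
9

Derivation:
All 12 rotations (rotation i = S[i:]+S[:i]):
  rot[0] = bbbbacaacbb$
  rot[1] = bbbacaacbb$b
  rot[2] = bbacaacbb$bb
  rot[3] = bacaacbb$bbb
  rot[4] = acaacbb$bbbb
  rot[5] = caacbb$bbbba
  rot[6] = aacbb$bbbbac
  rot[7] = acbb$bbbbaca
  rot[8] = cbb$bbbbacaa
  rot[9] = bb$bbbbacaac
  rot[10] = b$bbbbacaacb
  rot[11] = $bbbbacaacbb
Sorted (with $ < everything):
  sorted[0] = $bbbbacaacbb  (last char: 'b')
  sorted[1] = aacbb$bbbbac  (last char: 'c')
  sorted[2] = acaacbb$bbbb  (last char: 'b')
  sorted[3] = acbb$bbbbaca  (last char: 'a')
  sorted[4] = b$bbbbacaacb  (last char: 'b')
  sorted[5] = bacaacbb$bbb  (last char: 'b')
  sorted[6] = bb$bbbbacaac  (last char: 'c')
  sorted[7] = bbacaacbb$bb  (last char: 'b')
  sorted[8] = bbbacaacbb$b  (last char: 'b')
  sorted[9] = bbbbacaacbb$  (last char: '$')
  sorted[10] = caacbb$bbbba  (last char: 'a')
  sorted[11] = cbb$bbbbacaa  (last char: 'a')
Last column: bcbabbcbb$aa
Original string S is at sorted index 9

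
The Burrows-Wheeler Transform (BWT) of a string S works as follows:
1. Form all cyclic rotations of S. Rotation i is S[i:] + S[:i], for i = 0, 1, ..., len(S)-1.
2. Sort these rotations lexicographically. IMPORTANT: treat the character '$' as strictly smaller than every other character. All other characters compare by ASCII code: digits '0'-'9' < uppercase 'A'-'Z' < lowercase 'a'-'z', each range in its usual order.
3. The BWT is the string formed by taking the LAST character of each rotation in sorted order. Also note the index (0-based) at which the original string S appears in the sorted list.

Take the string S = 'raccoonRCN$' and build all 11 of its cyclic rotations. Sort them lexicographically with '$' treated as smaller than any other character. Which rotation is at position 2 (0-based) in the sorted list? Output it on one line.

All 11 rotations (rotation i = S[i:]+S[:i]):
  rot[0] = raccoonRCN$
  rot[1] = accoonRCN$r
  rot[2] = ccoonRCN$ra
  rot[3] = coonRCN$rac
  rot[4] = oonRCN$racc
  rot[5] = onRCN$racco
  rot[6] = nRCN$raccoo
  rot[7] = RCN$raccoon
  rot[8] = CN$raccoonR
  rot[9] = N$raccoonRC
  rot[10] = $raccoonRCN
Sorted (with $ < everything):
  sorted[0] = $raccoonRCN
  sorted[1] = CN$raccoonR
  sorted[2] = N$raccoonRC
  sorted[3] = RCN$raccoon
  sorted[4] = accoonRCN$r
  sorted[5] = ccoonRCN$ra
  sorted[6] = coonRCN$rac
  sorted[7] = nRCN$raccoo
  sorted[8] = onRCN$racco
  sorted[9] = oonRCN$racc
  sorted[10] = raccoonRCN$
sorted[2] = N$raccoonRC

Answer: N$raccoonRC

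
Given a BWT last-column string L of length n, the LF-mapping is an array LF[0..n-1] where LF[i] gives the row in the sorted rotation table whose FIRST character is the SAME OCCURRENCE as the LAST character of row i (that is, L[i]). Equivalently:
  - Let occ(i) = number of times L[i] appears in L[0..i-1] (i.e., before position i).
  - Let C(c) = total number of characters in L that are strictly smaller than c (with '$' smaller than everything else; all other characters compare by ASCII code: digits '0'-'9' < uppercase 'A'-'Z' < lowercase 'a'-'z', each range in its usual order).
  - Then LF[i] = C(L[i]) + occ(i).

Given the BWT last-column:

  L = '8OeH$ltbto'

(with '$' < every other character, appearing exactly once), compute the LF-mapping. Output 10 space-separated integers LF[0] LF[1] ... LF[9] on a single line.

Char counts: '$':1, '8':1, 'H':1, 'O':1, 'b':1, 'e':1, 'l':1, 'o':1, 't':2
C (first-col start): C('$')=0, C('8')=1, C('H')=2, C('O')=3, C('b')=4, C('e')=5, C('l')=6, C('o')=7, C('t')=8
L[0]='8': occ=0, LF[0]=C('8')+0=1+0=1
L[1]='O': occ=0, LF[1]=C('O')+0=3+0=3
L[2]='e': occ=0, LF[2]=C('e')+0=5+0=5
L[3]='H': occ=0, LF[3]=C('H')+0=2+0=2
L[4]='$': occ=0, LF[4]=C('$')+0=0+0=0
L[5]='l': occ=0, LF[5]=C('l')+0=6+0=6
L[6]='t': occ=0, LF[6]=C('t')+0=8+0=8
L[7]='b': occ=0, LF[7]=C('b')+0=4+0=4
L[8]='t': occ=1, LF[8]=C('t')+1=8+1=9
L[9]='o': occ=0, LF[9]=C('o')+0=7+0=7

Answer: 1 3 5 2 0 6 8 4 9 7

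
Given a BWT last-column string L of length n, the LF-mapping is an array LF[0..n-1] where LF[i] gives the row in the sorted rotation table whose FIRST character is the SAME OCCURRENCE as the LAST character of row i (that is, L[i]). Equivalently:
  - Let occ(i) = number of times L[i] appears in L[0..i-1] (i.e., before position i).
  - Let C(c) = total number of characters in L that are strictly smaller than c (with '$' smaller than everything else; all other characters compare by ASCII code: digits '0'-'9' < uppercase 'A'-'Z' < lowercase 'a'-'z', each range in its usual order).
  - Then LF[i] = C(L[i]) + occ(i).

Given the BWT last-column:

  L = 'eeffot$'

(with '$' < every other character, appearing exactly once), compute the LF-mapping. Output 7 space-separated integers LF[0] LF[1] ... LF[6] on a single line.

Answer: 1 2 3 4 5 6 0

Derivation:
Char counts: '$':1, 'e':2, 'f':2, 'o':1, 't':1
C (first-col start): C('$')=0, C('e')=1, C('f')=3, C('o')=5, C('t')=6
L[0]='e': occ=0, LF[0]=C('e')+0=1+0=1
L[1]='e': occ=1, LF[1]=C('e')+1=1+1=2
L[2]='f': occ=0, LF[2]=C('f')+0=3+0=3
L[3]='f': occ=1, LF[3]=C('f')+1=3+1=4
L[4]='o': occ=0, LF[4]=C('o')+0=5+0=5
L[5]='t': occ=0, LF[5]=C('t')+0=6+0=6
L[6]='$': occ=0, LF[6]=C('$')+0=0+0=0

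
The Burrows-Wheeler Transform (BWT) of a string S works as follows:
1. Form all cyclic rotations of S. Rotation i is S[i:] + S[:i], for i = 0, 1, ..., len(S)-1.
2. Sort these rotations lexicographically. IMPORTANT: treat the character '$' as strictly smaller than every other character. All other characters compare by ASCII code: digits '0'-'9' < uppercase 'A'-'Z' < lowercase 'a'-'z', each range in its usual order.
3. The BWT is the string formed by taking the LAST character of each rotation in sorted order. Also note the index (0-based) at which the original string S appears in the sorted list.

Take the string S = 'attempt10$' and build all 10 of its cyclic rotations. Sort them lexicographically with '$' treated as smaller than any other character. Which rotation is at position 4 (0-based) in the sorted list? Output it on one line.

All 10 rotations (rotation i = S[i:]+S[:i]):
  rot[0] = attempt10$
  rot[1] = ttempt10$a
  rot[2] = tempt10$at
  rot[3] = empt10$att
  rot[4] = mpt10$atte
  rot[5] = pt10$attem
  rot[6] = t10$attemp
  rot[7] = 10$attempt
  rot[8] = 0$attempt1
  rot[9] = $attempt10
Sorted (with $ < everything):
  sorted[0] = $attempt10
  sorted[1] = 0$attempt1
  sorted[2] = 10$attempt
  sorted[3] = attempt10$
  sorted[4] = empt10$att
  sorted[5] = mpt10$atte
  sorted[6] = pt10$attem
  sorted[7] = t10$attemp
  sorted[8] = tempt10$at
  sorted[9] = ttempt10$a
sorted[4] = empt10$att

Answer: empt10$att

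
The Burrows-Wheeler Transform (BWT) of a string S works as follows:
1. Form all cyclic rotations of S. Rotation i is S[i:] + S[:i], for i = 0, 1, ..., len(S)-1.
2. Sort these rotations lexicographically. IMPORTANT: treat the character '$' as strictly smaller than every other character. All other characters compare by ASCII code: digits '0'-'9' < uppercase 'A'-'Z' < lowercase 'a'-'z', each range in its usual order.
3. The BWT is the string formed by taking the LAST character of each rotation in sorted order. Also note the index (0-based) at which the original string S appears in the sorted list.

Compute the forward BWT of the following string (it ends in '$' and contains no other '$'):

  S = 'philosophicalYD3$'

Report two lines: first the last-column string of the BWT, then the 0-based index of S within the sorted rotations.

Answer: 3DYlcipphhaislo$o
15

Derivation:
All 17 rotations (rotation i = S[i:]+S[:i]):
  rot[0] = philosophicalYD3$
  rot[1] = hilosophicalYD3$p
  rot[2] = ilosophicalYD3$ph
  rot[3] = losophicalYD3$phi
  rot[4] = osophicalYD3$phil
  rot[5] = sophicalYD3$philo
  rot[6] = ophicalYD3$philos
  rot[7] = phicalYD3$philoso
  rot[8] = hicalYD3$philosop
  rot[9] = icalYD3$philosoph
  rot[10] = calYD3$philosophi
  rot[11] = alYD3$philosophic
  rot[12] = lYD3$philosophica
  rot[13] = YD3$philosophical
  rot[14] = D3$philosophicalY
  rot[15] = 3$philosophicalYD
  rot[16] = $philosophicalYD3
Sorted (with $ < everything):
  sorted[0] = $philosophicalYD3  (last char: '3')
  sorted[1] = 3$philosophicalYD  (last char: 'D')
  sorted[2] = D3$philosophicalY  (last char: 'Y')
  sorted[3] = YD3$philosophical  (last char: 'l')
  sorted[4] = alYD3$philosophic  (last char: 'c')
  sorted[5] = calYD3$philosophi  (last char: 'i')
  sorted[6] = hicalYD3$philosop  (last char: 'p')
  sorted[7] = hilosophicalYD3$p  (last char: 'p')
  sorted[8] = icalYD3$philosoph  (last char: 'h')
  sorted[9] = ilosophicalYD3$ph  (last char: 'h')
  sorted[10] = lYD3$philosophica  (last char: 'a')
  sorted[11] = losophicalYD3$phi  (last char: 'i')
  sorted[12] = ophicalYD3$philos  (last char: 's')
  sorted[13] = osophicalYD3$phil  (last char: 'l')
  sorted[14] = phicalYD3$philoso  (last char: 'o')
  sorted[15] = philosophicalYD3$  (last char: '$')
  sorted[16] = sophicalYD3$philo  (last char: 'o')
Last column: 3DYlcipphhaislo$o
Original string S is at sorted index 15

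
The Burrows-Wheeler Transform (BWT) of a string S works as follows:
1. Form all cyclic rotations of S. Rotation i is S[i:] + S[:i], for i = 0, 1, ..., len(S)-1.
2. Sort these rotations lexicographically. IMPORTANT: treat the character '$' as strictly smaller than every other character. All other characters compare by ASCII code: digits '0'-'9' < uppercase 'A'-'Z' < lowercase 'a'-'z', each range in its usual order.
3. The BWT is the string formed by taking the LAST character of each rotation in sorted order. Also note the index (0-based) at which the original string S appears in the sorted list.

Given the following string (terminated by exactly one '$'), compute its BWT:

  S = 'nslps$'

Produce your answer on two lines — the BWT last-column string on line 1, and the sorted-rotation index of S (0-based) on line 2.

All 6 rotations (rotation i = S[i:]+S[:i]):
  rot[0] = nslps$
  rot[1] = slps$n
  rot[2] = lps$ns
  rot[3] = ps$nsl
  rot[4] = s$nslp
  rot[5] = $nslps
Sorted (with $ < everything):
  sorted[0] = $nslps  (last char: 's')
  sorted[1] = lps$ns  (last char: 's')
  sorted[2] = nslps$  (last char: '$')
  sorted[3] = ps$nsl  (last char: 'l')
  sorted[4] = s$nslp  (last char: 'p')
  sorted[5] = slps$n  (last char: 'n')
Last column: ss$lpn
Original string S is at sorted index 2

Answer: ss$lpn
2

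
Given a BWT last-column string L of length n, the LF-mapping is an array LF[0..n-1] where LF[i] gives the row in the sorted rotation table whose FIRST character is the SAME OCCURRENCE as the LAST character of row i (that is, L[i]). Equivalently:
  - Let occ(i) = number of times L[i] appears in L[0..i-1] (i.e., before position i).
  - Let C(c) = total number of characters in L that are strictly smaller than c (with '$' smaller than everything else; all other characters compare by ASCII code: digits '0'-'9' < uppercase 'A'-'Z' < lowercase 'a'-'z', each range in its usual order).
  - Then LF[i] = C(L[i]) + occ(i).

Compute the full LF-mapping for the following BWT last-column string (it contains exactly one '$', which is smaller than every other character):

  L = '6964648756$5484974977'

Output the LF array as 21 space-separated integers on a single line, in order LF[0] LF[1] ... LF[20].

Char counts: '$':1, '4':5, '5':2, '6':4, '7':4, '8':2, '9':3
C (first-col start): C('$')=0, C('4')=1, C('5')=6, C('6')=8, C('7')=12, C('8')=16, C('9')=18
L[0]='6': occ=0, LF[0]=C('6')+0=8+0=8
L[1]='9': occ=0, LF[1]=C('9')+0=18+0=18
L[2]='6': occ=1, LF[2]=C('6')+1=8+1=9
L[3]='4': occ=0, LF[3]=C('4')+0=1+0=1
L[4]='6': occ=2, LF[4]=C('6')+2=8+2=10
L[5]='4': occ=1, LF[5]=C('4')+1=1+1=2
L[6]='8': occ=0, LF[6]=C('8')+0=16+0=16
L[7]='7': occ=0, LF[7]=C('7')+0=12+0=12
L[8]='5': occ=0, LF[8]=C('5')+0=6+0=6
L[9]='6': occ=3, LF[9]=C('6')+3=8+3=11
L[10]='$': occ=0, LF[10]=C('$')+0=0+0=0
L[11]='5': occ=1, LF[11]=C('5')+1=6+1=7
L[12]='4': occ=2, LF[12]=C('4')+2=1+2=3
L[13]='8': occ=1, LF[13]=C('8')+1=16+1=17
L[14]='4': occ=3, LF[14]=C('4')+3=1+3=4
L[15]='9': occ=1, LF[15]=C('9')+1=18+1=19
L[16]='7': occ=1, LF[16]=C('7')+1=12+1=13
L[17]='4': occ=4, LF[17]=C('4')+4=1+4=5
L[18]='9': occ=2, LF[18]=C('9')+2=18+2=20
L[19]='7': occ=2, LF[19]=C('7')+2=12+2=14
L[20]='7': occ=3, LF[20]=C('7')+3=12+3=15

Answer: 8 18 9 1 10 2 16 12 6 11 0 7 3 17 4 19 13 5 20 14 15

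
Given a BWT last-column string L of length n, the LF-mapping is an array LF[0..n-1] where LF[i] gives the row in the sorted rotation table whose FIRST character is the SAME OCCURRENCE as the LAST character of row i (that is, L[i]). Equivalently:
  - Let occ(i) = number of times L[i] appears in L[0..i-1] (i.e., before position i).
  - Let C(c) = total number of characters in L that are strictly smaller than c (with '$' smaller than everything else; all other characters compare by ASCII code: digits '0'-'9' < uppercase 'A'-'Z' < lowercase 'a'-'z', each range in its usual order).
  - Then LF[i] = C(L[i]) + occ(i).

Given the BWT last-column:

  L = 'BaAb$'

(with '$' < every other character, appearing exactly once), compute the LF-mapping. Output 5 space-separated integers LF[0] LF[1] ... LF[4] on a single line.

Char counts: '$':1, 'A':1, 'B':1, 'a':1, 'b':1
C (first-col start): C('$')=0, C('A')=1, C('B')=2, C('a')=3, C('b')=4
L[0]='B': occ=0, LF[0]=C('B')+0=2+0=2
L[1]='a': occ=0, LF[1]=C('a')+0=3+0=3
L[2]='A': occ=0, LF[2]=C('A')+0=1+0=1
L[3]='b': occ=0, LF[3]=C('b')+0=4+0=4
L[4]='$': occ=0, LF[4]=C('$')+0=0+0=0

Answer: 2 3 1 4 0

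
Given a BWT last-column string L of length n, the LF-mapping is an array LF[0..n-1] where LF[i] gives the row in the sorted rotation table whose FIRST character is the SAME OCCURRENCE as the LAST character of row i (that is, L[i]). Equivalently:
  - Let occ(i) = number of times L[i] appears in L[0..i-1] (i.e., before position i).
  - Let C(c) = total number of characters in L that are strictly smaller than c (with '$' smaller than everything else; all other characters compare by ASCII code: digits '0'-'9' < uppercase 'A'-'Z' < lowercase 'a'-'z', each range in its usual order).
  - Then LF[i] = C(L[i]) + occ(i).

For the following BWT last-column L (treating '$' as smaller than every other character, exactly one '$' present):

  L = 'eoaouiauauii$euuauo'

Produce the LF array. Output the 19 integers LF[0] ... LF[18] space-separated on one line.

Answer: 5 10 1 11 13 7 2 14 3 15 8 9 0 6 16 17 4 18 12

Derivation:
Char counts: '$':1, 'a':4, 'e':2, 'i':3, 'o':3, 'u':6
C (first-col start): C('$')=0, C('a')=1, C('e')=5, C('i')=7, C('o')=10, C('u')=13
L[0]='e': occ=0, LF[0]=C('e')+0=5+0=5
L[1]='o': occ=0, LF[1]=C('o')+0=10+0=10
L[2]='a': occ=0, LF[2]=C('a')+0=1+0=1
L[3]='o': occ=1, LF[3]=C('o')+1=10+1=11
L[4]='u': occ=0, LF[4]=C('u')+0=13+0=13
L[5]='i': occ=0, LF[5]=C('i')+0=7+0=7
L[6]='a': occ=1, LF[6]=C('a')+1=1+1=2
L[7]='u': occ=1, LF[7]=C('u')+1=13+1=14
L[8]='a': occ=2, LF[8]=C('a')+2=1+2=3
L[9]='u': occ=2, LF[9]=C('u')+2=13+2=15
L[10]='i': occ=1, LF[10]=C('i')+1=7+1=8
L[11]='i': occ=2, LF[11]=C('i')+2=7+2=9
L[12]='$': occ=0, LF[12]=C('$')+0=0+0=0
L[13]='e': occ=1, LF[13]=C('e')+1=5+1=6
L[14]='u': occ=3, LF[14]=C('u')+3=13+3=16
L[15]='u': occ=4, LF[15]=C('u')+4=13+4=17
L[16]='a': occ=3, LF[16]=C('a')+3=1+3=4
L[17]='u': occ=5, LF[17]=C('u')+5=13+5=18
L[18]='o': occ=2, LF[18]=C('o')+2=10+2=12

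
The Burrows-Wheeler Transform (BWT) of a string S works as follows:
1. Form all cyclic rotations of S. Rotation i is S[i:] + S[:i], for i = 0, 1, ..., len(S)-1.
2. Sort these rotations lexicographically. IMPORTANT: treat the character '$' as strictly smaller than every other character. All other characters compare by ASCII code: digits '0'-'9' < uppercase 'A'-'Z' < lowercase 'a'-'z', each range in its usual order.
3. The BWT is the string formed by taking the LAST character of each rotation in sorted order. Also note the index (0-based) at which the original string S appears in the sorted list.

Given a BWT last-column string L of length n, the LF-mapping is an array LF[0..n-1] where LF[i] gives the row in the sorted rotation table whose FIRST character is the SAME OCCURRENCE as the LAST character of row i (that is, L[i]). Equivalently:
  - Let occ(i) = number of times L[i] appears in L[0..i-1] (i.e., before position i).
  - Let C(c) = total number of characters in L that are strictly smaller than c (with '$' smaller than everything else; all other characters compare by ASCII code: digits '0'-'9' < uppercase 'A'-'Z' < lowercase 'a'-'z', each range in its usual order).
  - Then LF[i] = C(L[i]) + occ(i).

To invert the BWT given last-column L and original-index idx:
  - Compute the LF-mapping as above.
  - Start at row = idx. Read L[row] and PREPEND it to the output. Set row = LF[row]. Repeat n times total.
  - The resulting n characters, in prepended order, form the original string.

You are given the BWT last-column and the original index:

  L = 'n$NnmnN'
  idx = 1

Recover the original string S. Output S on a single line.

LF mapping: 4 0 1 5 3 6 2
Walk LF starting at row 1, prepending L[row]:
  step 1: row=1, L[1]='$', prepend. Next row=LF[1]=0
  step 2: row=0, L[0]='n', prepend. Next row=LF[0]=4
  step 3: row=4, L[4]='m', prepend. Next row=LF[4]=3
  step 4: row=3, L[3]='n', prepend. Next row=LF[3]=5
  step 5: row=5, L[5]='n', prepend. Next row=LF[5]=6
  step 6: row=6, L[6]='N', prepend. Next row=LF[6]=2
  step 7: row=2, L[2]='N', prepend. Next row=LF[2]=1
Reversed output: NNnnmn$

Answer: NNnnmn$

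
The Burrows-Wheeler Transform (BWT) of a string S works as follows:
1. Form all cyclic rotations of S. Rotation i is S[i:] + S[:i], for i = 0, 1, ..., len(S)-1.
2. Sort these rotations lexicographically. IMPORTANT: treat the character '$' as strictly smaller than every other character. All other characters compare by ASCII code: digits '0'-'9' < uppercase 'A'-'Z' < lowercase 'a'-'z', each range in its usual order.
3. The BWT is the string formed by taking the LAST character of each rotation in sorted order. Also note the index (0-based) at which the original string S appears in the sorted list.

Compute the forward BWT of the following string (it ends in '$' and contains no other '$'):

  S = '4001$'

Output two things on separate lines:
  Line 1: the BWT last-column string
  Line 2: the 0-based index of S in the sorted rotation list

Answer: 1400$
4

Derivation:
All 5 rotations (rotation i = S[i:]+S[:i]):
  rot[0] = 4001$
  rot[1] = 001$4
  rot[2] = 01$40
  rot[3] = 1$400
  rot[4] = $4001
Sorted (with $ < everything):
  sorted[0] = $4001  (last char: '1')
  sorted[1] = 001$4  (last char: '4')
  sorted[2] = 01$40  (last char: '0')
  sorted[3] = 1$400  (last char: '0')
  sorted[4] = 4001$  (last char: '$')
Last column: 1400$
Original string S is at sorted index 4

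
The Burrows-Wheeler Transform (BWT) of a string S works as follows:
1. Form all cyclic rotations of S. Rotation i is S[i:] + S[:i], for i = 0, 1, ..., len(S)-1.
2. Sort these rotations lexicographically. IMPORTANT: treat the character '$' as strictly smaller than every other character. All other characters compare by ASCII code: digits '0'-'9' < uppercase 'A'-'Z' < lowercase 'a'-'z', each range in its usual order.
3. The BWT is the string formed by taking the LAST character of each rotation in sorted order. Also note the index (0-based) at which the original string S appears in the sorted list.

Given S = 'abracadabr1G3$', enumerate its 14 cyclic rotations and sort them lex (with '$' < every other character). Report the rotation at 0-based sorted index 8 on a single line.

All 14 rotations (rotation i = S[i:]+S[:i]):
  rot[0] = abracadabr1G3$
  rot[1] = bracadabr1G3$a
  rot[2] = racadabr1G3$ab
  rot[3] = acadabr1G3$abr
  rot[4] = cadabr1G3$abra
  rot[5] = adabr1G3$abrac
  rot[6] = dabr1G3$abraca
  rot[7] = abr1G3$abracad
  rot[8] = br1G3$abracada
  rot[9] = r1G3$abracadab
  rot[10] = 1G3$abracadabr
  rot[11] = G3$abracadabr1
  rot[12] = 3$abracadabr1G
  rot[13] = $abracadabr1G3
Sorted (with $ < everything):
  sorted[0] = $abracadabr1G3
  sorted[1] = 1G3$abracadabr
  sorted[2] = 3$abracadabr1G
  sorted[3] = G3$abracadabr1
  sorted[4] = abr1G3$abracad
  sorted[5] = abracadabr1G3$
  sorted[6] = acadabr1G3$abr
  sorted[7] = adabr1G3$abrac
  sorted[8] = br1G3$abracada
  sorted[9] = bracadabr1G3$a
  sorted[10] = cadabr1G3$abra
  sorted[11] = dabr1G3$abraca
  sorted[12] = r1G3$abracadab
  sorted[13] = racadabr1G3$ab
sorted[8] = br1G3$abracada

Answer: br1G3$abracada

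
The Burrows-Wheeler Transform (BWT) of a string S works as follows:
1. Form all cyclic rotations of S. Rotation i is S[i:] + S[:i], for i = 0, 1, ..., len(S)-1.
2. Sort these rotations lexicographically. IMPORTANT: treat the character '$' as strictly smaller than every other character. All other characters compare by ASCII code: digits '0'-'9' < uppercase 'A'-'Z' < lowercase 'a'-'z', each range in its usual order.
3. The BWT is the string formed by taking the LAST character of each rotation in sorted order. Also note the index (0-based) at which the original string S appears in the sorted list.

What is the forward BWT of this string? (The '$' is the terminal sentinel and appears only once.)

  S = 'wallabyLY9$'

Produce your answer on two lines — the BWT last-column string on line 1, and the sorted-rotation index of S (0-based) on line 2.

Answer: 9YyLlwala$b
9

Derivation:
All 11 rotations (rotation i = S[i:]+S[:i]):
  rot[0] = wallabyLY9$
  rot[1] = allabyLY9$w
  rot[2] = llabyLY9$wa
  rot[3] = labyLY9$wal
  rot[4] = abyLY9$wall
  rot[5] = byLY9$walla
  rot[6] = yLY9$wallab
  rot[7] = LY9$wallaby
  rot[8] = Y9$wallabyL
  rot[9] = 9$wallabyLY
  rot[10] = $wallabyLY9
Sorted (with $ < everything):
  sorted[0] = $wallabyLY9  (last char: '9')
  sorted[1] = 9$wallabyLY  (last char: 'Y')
  sorted[2] = LY9$wallaby  (last char: 'y')
  sorted[3] = Y9$wallabyL  (last char: 'L')
  sorted[4] = abyLY9$wall  (last char: 'l')
  sorted[5] = allabyLY9$w  (last char: 'w')
  sorted[6] = byLY9$walla  (last char: 'a')
  sorted[7] = labyLY9$wal  (last char: 'l')
  sorted[8] = llabyLY9$wa  (last char: 'a')
  sorted[9] = wallabyLY9$  (last char: '$')
  sorted[10] = yLY9$wallab  (last char: 'b')
Last column: 9YyLlwala$b
Original string S is at sorted index 9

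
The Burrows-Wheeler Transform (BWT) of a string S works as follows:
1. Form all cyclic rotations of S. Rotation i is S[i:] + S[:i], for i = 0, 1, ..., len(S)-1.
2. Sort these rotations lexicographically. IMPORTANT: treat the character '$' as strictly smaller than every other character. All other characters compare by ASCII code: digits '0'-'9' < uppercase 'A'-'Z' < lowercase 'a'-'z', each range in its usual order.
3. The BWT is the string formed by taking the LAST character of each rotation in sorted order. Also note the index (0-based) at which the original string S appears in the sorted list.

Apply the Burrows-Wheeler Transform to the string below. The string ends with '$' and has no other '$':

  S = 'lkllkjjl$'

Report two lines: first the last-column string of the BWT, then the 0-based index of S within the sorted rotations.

Answer: lkjlljl$k
7

Derivation:
All 9 rotations (rotation i = S[i:]+S[:i]):
  rot[0] = lkllkjjl$
  rot[1] = kllkjjl$l
  rot[2] = llkjjl$lk
  rot[3] = lkjjl$lkl
  rot[4] = kjjl$lkll
  rot[5] = jjl$lkllk
  rot[6] = jl$lkllkj
  rot[7] = l$lkllkjj
  rot[8] = $lkllkjjl
Sorted (with $ < everything):
  sorted[0] = $lkllkjjl  (last char: 'l')
  sorted[1] = jjl$lkllk  (last char: 'k')
  sorted[2] = jl$lkllkj  (last char: 'j')
  sorted[3] = kjjl$lkll  (last char: 'l')
  sorted[4] = kllkjjl$l  (last char: 'l')
  sorted[5] = l$lkllkjj  (last char: 'j')
  sorted[6] = lkjjl$lkl  (last char: 'l')
  sorted[7] = lkllkjjl$  (last char: '$')
  sorted[8] = llkjjl$lk  (last char: 'k')
Last column: lkjlljl$k
Original string S is at sorted index 7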